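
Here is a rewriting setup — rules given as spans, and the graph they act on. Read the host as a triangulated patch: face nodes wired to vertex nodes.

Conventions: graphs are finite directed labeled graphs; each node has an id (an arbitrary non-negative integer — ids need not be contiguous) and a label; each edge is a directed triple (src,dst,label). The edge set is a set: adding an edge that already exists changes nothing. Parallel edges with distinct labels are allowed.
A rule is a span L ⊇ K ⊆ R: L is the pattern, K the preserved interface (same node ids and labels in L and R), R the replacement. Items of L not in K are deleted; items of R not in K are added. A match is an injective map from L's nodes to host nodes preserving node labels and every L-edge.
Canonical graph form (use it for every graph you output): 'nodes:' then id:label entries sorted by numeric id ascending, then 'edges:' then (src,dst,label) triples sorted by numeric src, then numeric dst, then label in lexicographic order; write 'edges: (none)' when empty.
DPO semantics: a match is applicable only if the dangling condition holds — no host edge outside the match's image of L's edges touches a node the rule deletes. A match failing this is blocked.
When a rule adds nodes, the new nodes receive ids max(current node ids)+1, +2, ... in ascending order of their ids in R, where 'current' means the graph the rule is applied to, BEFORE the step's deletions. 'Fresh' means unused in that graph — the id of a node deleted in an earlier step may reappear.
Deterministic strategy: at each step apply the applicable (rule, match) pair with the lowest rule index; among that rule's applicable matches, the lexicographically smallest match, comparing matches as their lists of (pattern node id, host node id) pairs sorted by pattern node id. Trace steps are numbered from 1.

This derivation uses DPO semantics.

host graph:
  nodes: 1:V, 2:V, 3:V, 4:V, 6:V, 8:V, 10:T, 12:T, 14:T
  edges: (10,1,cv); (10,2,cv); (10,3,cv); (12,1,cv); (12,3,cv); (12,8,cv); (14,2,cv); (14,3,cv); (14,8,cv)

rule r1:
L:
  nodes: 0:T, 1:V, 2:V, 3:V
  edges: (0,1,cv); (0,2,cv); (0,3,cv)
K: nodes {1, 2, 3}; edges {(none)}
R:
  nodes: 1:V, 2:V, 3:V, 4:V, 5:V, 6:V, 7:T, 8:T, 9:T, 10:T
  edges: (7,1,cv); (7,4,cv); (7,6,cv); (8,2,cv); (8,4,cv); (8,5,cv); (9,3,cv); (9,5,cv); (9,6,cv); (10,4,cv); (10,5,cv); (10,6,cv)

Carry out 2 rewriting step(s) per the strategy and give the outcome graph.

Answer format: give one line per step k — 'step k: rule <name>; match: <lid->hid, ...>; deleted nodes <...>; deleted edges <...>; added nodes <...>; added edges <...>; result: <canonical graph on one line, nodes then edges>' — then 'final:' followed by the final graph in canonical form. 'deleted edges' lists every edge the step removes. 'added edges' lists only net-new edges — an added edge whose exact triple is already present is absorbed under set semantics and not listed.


step 1: rule r1; match: 0->10, 1->1, 2->2, 3->3; deleted nodes 10; deleted edges (10,1,cv); (10,2,cv); (10,3,cv); added nodes 15, 16, 17, 18, 19, 20, 21; added edges (18,1,cv); (18,15,cv); (18,17,cv); (19,2,cv); (19,15,cv); (19,16,cv); (20,3,cv); (20,16,cv); (20,17,cv); (21,15,cv); (21,16,cv); (21,17,cv); result: nodes: 1:V, 2:V, 3:V, 4:V, 6:V, 8:V, 12:T, 14:T, 15:V, 16:V, 17:V, 18:T, 19:T, 20:T, 21:T edges: (12,1,cv); (12,3,cv); (12,8,cv); (14,2,cv); (14,3,cv); (14,8,cv); (18,1,cv); (18,15,cv); (18,17,cv); (19,2,cv); (19,15,cv); (19,16,cv); (20,3,cv); (20,16,cv); (20,17,cv); (21,15,cv); (21,16,cv); (21,17,cv)
step 2: rule r1; match: 0->12, 1->1, 2->3, 3->8; deleted nodes 12; deleted edges (12,1,cv); (12,3,cv); (12,8,cv); added nodes 22, 23, 24, 25, 26, 27, 28; added edges (25,1,cv); (25,22,cv); (25,24,cv); (26,3,cv); (26,22,cv); (26,23,cv); (27,8,cv); (27,23,cv); (27,24,cv); (28,22,cv); (28,23,cv); (28,24,cv); result: nodes: 1:V, 2:V, 3:V, 4:V, 6:V, 8:V, 14:T, 15:V, 16:V, 17:V, 18:T, 19:T, 20:T, 21:T, 22:V, 23:V, 24:V, 25:T, 26:T, 27:T, 28:T edges: (14,2,cv); (14,3,cv); (14,8,cv); (18,1,cv); (18,15,cv); (18,17,cv); (19,2,cv); (19,15,cv); (19,16,cv); (20,3,cv); (20,16,cv); (20,17,cv); (21,15,cv); (21,16,cv); (21,17,cv); (25,1,cv); (25,22,cv); (25,24,cv); (26,3,cv); (26,22,cv); (26,23,cv); (27,8,cv); (27,23,cv); (27,24,cv); (28,22,cv); (28,23,cv); (28,24,cv)
final:
nodes: 1:V, 2:V, 3:V, 4:V, 6:V, 8:V, 14:T, 15:V, 16:V, 17:V, 18:T, 19:T, 20:T, 21:T, 22:V, 23:V, 24:V, 25:T, 26:T, 27:T, 28:T
edges: (14,2,cv); (14,3,cv); (14,8,cv); (18,1,cv); (18,15,cv); (18,17,cv); (19,2,cv); (19,15,cv); (19,16,cv); (20,3,cv); (20,16,cv); (20,17,cv); (21,15,cv); (21,16,cv); (21,17,cv); (25,1,cv); (25,22,cv); (25,24,cv); (26,3,cv); (26,22,cv); (26,23,cv); (27,8,cv); (27,23,cv); (27,24,cv); (28,22,cv); (28,23,cv); (28,24,cv)


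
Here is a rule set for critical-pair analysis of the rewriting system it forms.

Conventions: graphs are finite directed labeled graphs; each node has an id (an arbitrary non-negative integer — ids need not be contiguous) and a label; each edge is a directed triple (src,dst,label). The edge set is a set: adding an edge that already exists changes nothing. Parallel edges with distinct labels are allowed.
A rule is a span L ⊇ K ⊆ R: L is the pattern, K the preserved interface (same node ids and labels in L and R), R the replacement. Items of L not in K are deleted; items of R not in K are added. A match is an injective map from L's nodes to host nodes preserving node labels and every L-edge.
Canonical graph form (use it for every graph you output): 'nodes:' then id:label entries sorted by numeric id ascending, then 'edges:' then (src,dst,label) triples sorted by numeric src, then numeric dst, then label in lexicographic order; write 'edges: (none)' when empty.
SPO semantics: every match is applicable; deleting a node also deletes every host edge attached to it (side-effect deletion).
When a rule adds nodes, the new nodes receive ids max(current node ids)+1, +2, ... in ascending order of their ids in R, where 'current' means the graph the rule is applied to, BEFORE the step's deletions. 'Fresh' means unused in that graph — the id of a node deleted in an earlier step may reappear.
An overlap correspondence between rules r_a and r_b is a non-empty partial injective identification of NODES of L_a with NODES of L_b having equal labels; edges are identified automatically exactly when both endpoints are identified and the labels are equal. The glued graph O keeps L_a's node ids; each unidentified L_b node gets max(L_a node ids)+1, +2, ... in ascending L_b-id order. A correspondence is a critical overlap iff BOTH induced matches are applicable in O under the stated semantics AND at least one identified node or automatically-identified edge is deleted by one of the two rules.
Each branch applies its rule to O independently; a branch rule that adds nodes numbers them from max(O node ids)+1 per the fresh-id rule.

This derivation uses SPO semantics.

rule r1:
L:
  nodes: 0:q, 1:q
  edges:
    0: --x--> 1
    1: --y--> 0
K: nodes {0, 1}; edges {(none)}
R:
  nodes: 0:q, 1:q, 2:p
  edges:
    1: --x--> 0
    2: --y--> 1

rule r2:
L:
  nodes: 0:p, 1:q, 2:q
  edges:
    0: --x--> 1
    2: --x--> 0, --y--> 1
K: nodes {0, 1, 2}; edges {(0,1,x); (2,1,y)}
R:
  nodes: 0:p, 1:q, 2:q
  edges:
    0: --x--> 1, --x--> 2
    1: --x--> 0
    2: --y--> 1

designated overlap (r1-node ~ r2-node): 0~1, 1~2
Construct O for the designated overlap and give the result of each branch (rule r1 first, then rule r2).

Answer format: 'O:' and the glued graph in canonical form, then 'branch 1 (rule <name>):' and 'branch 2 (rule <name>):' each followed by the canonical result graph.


O:
nodes: 0:q, 1:q, 2:p
edges: (0,1,x); (1,0,y); (1,2,x); (2,0,x)
branch 1 (rule r1):
nodes: 0:q, 1:q, 2:p, 3:p
edges: (1,0,x); (1,2,x); (2,0,x); (3,1,y)
branch 2 (rule r2):
nodes: 0:q, 1:q, 2:p
edges: (0,1,x); (0,2,x); (1,0,y); (2,0,x); (2,1,x)


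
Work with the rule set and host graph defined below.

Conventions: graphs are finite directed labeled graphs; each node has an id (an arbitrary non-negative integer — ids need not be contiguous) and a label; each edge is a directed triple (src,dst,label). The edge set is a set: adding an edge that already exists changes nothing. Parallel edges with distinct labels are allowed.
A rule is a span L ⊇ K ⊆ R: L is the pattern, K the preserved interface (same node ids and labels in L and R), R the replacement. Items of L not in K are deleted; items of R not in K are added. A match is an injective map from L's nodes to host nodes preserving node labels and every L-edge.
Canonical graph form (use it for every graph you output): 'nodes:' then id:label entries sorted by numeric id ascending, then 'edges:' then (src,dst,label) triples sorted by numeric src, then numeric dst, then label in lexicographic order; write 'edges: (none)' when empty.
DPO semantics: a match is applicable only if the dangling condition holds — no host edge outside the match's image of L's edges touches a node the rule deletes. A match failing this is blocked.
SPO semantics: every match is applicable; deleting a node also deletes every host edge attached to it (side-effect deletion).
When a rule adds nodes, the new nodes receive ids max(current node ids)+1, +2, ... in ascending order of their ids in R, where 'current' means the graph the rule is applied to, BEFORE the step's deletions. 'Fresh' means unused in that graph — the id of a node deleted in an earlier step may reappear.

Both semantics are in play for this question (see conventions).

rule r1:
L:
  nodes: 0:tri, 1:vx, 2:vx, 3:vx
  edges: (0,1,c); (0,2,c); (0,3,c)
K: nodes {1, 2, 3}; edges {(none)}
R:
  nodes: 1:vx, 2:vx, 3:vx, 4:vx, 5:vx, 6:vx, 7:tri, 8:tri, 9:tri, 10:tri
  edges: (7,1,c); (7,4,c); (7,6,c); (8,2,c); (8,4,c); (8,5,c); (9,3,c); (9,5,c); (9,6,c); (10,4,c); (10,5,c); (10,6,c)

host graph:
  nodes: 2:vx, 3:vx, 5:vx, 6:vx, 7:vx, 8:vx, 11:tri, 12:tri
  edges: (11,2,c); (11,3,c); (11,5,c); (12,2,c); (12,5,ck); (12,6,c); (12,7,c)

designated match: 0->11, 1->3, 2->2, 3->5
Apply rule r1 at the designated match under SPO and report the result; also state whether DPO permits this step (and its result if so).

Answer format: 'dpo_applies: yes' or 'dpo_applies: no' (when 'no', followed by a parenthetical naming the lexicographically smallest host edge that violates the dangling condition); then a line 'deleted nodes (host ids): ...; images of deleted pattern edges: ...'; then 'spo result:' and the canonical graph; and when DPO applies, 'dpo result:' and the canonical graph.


dpo_applies: yes
deleted nodes (host ids): 11; images of deleted pattern edges: (11,2,c); (11,3,c); (11,5,c)
spo result:
nodes: 2:vx, 3:vx, 5:vx, 6:vx, 7:vx, 8:vx, 12:tri, 13:vx, 14:vx, 15:vx, 16:tri, 17:tri, 18:tri, 19:tri
edges: (12,2,c); (12,5,ck); (12,6,c); (12,7,c); (16,3,c); (16,13,c); (16,15,c); (17,2,c); (17,13,c); (17,14,c); (18,5,c); (18,14,c); (18,15,c); (19,13,c); (19,14,c); (19,15,c)
dpo result:
nodes: 2:vx, 3:vx, 5:vx, 6:vx, 7:vx, 8:vx, 12:tri, 13:vx, 14:vx, 15:vx, 16:tri, 17:tri, 18:tri, 19:tri
edges: (12,2,c); (12,5,ck); (12,6,c); (12,7,c); (16,3,c); (16,13,c); (16,15,c); (17,2,c); (17,13,c); (17,14,c); (18,5,c); (18,14,c); (18,15,c); (19,13,c); (19,14,c); (19,15,c)


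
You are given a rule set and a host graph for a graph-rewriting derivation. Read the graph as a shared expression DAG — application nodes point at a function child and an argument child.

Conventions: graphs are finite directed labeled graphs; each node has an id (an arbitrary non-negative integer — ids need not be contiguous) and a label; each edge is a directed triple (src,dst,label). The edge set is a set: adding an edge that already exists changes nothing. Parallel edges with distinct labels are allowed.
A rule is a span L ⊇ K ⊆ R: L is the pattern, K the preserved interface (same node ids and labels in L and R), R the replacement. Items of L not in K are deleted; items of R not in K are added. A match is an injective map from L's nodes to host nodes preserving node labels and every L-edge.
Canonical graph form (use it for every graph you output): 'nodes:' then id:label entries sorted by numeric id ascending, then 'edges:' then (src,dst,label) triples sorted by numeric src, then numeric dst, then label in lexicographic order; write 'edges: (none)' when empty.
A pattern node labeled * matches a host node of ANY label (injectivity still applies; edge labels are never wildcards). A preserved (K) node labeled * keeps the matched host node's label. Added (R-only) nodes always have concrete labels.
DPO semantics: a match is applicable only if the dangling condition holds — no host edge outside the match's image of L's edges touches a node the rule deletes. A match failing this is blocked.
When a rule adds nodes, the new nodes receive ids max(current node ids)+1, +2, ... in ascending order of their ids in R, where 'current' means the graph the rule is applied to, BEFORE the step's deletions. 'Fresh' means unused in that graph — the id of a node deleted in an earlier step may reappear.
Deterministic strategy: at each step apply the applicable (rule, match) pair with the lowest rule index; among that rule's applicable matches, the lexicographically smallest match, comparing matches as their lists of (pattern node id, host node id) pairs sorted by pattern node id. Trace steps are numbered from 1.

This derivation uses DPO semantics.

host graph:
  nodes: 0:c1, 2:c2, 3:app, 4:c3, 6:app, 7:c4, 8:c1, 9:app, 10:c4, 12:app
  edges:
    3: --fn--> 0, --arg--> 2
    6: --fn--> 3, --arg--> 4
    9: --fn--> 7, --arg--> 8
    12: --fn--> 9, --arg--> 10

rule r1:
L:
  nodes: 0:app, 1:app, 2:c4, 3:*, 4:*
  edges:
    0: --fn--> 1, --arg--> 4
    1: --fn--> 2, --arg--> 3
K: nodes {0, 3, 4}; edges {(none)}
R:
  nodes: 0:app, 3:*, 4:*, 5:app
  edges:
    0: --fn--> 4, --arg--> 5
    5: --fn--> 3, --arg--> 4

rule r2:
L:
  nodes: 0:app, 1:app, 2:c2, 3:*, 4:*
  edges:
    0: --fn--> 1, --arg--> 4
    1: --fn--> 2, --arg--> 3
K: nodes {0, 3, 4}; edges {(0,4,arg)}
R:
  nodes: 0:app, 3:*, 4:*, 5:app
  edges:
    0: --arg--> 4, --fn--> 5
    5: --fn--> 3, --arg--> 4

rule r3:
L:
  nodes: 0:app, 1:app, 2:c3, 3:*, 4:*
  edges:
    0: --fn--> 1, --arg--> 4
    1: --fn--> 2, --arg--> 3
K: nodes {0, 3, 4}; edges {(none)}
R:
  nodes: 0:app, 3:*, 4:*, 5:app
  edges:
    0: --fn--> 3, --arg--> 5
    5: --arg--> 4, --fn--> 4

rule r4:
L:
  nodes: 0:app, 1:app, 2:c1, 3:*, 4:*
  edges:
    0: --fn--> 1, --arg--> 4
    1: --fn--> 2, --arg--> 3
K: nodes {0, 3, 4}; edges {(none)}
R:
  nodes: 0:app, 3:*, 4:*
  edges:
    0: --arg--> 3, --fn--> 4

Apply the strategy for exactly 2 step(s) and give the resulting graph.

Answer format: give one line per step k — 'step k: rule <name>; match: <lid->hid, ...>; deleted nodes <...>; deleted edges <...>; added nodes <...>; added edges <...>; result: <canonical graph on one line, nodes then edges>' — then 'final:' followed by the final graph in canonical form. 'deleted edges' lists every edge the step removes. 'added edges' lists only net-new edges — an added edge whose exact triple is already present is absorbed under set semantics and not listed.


step 1: rule r1; match: 0->12, 1->9, 2->7, 3->8, 4->10; deleted nodes 7, 9; deleted edges (9,7,fn); (9,8,arg); (12,9,fn); (12,10,arg); added nodes 13; added edges (12,10,fn); (12,13,arg); (13,8,fn); (13,10,arg); result: nodes: 0:c1, 2:c2, 3:app, 4:c3, 6:app, 8:c1, 10:c4, 12:app, 13:app edges: (3,0,fn); (3,2,arg); (6,3,fn); (6,4,arg); (12,10,fn); (12,13,arg); (13,8,fn); (13,10,arg)
step 2: rule r4; match: 0->6, 1->3, 2->0, 3->2, 4->4; deleted nodes 0, 3; deleted edges (3,0,fn); (3,2,arg); (6,3,fn); (6,4,arg); added nodes (none); added edges (6,2,arg); (6,4,fn); result: nodes: 2:c2, 4:c3, 6:app, 8:c1, 10:c4, 12:app, 13:app edges: (6,2,arg); (6,4,fn); (12,10,fn); (12,13,arg); (13,8,fn); (13,10,arg)
final:
nodes: 2:c2, 4:c3, 6:app, 8:c1, 10:c4, 12:app, 13:app
edges: (6,2,arg); (6,4,fn); (12,10,fn); (12,13,arg); (13,8,fn); (13,10,arg)


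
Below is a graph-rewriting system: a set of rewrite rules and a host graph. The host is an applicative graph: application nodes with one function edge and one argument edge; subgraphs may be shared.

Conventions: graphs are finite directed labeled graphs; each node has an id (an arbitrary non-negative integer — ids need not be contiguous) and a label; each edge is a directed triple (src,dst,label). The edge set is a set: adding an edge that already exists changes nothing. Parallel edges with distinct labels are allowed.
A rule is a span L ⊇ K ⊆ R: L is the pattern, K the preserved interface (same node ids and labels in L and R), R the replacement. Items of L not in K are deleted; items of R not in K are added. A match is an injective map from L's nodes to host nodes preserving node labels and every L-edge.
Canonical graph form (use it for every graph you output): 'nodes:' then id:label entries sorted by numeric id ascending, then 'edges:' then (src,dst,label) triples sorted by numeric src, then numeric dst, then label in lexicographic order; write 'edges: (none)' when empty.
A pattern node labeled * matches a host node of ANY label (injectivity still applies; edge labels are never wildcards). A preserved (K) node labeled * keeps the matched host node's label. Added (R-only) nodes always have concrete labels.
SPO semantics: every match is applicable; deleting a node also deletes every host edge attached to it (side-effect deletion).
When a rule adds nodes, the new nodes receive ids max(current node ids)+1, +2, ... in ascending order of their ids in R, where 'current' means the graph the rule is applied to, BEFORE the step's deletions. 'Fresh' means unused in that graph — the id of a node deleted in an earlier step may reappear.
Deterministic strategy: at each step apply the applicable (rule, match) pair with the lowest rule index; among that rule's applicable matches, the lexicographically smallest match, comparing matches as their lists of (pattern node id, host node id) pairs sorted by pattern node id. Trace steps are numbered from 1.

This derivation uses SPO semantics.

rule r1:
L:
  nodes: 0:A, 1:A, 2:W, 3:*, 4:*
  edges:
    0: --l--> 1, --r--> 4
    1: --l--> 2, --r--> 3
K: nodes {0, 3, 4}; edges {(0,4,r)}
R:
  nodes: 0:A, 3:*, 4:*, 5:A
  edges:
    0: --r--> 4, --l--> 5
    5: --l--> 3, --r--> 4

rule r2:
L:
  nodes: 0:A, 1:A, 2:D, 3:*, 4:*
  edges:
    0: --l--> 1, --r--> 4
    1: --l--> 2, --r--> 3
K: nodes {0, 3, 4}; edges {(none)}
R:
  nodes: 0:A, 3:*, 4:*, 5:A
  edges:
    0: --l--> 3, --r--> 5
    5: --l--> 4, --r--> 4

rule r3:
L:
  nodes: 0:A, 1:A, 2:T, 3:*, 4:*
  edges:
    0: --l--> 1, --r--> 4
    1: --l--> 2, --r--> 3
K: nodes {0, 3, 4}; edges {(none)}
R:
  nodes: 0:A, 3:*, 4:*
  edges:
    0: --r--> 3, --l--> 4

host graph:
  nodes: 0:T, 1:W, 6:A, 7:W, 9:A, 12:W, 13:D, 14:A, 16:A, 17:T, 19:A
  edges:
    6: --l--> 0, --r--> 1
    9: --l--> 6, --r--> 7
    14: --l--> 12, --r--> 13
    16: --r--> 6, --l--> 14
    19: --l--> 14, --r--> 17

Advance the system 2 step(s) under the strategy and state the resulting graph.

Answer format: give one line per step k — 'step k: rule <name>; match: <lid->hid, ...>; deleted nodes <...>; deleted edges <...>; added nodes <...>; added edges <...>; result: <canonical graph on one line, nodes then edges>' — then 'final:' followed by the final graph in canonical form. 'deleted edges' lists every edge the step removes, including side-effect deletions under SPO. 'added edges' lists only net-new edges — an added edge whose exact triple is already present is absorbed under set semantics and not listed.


step 1: rule r1; match: 0->16, 1->14, 2->12, 3->13, 4->6; deleted nodes 12, 14; deleted edges (14,12,l); (14,13,r); (16,14,l); (19,14,l); added nodes 20; added edges (16,20,l); (20,6,r); (20,13,l); result: nodes: 0:T, 1:W, 6:A, 7:W, 9:A, 13:D, 16:A, 17:T, 19:A, 20:A edges: (6,0,l); (6,1,r); (9,6,l); (9,7,r); (16,6,r); (16,20,l); (19,17,r); (20,6,r); (20,13,l)
step 2: rule r3; match: 0->9, 1->6, 2->0, 3->1, 4->7; deleted nodes 0, 6; deleted edges (6,0,l); (6,1,r); (9,6,l); (9,7,r); (16,6,r); (20,6,r); added nodes (none); added edges (9,1,r); (9,7,l); result: nodes: 1:W, 7:W, 9:A, 13:D, 16:A, 17:T, 19:A, 20:A edges: (9,1,r); (9,7,l); (16,20,l); (19,17,r); (20,13,l)
final:
nodes: 1:W, 7:W, 9:A, 13:D, 16:A, 17:T, 19:A, 20:A
edges: (9,1,r); (9,7,l); (16,20,l); (19,17,r); (20,13,l)


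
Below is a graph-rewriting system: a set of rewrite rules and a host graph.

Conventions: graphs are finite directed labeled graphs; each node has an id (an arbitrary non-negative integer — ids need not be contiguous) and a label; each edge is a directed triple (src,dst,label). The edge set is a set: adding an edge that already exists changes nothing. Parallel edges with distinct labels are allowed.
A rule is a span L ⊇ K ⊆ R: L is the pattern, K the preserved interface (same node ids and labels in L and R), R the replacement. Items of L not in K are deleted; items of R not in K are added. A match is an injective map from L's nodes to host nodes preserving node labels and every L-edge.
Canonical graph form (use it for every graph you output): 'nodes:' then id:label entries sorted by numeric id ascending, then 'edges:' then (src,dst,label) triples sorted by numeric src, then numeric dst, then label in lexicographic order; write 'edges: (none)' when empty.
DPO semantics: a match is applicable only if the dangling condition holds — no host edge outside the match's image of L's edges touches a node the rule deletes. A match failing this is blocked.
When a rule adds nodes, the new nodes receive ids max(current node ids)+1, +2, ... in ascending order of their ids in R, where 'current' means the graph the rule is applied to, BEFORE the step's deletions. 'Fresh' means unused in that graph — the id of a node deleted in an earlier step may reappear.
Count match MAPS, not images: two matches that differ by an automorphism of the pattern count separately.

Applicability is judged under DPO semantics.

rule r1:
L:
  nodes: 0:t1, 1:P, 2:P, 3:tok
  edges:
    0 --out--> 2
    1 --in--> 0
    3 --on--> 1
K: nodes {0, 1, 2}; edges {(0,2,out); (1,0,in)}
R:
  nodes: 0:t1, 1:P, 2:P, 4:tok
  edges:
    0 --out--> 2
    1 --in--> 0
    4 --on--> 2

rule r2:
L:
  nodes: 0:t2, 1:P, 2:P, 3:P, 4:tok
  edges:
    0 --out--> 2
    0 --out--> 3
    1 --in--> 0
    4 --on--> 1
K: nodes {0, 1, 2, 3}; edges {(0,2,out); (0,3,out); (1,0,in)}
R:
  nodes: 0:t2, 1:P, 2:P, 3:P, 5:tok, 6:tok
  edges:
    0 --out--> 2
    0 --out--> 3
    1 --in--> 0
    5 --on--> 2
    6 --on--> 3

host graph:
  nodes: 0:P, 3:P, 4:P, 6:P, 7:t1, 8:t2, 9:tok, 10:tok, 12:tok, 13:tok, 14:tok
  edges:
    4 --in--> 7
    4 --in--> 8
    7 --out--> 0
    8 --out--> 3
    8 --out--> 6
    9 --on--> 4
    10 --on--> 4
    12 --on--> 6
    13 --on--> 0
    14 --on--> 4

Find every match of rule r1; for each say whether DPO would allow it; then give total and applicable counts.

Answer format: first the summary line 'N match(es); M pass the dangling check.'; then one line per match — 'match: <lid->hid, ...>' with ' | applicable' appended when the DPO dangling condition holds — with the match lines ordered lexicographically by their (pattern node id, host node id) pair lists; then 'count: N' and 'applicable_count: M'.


3 match(es); 3 pass the dangling check.
match: 0->7, 1->4, 2->0, 3->9 | applicable
match: 0->7, 1->4, 2->0, 3->10 | applicable
match: 0->7, 1->4, 2->0, 3->14 | applicable
count: 3
applicable_count: 3


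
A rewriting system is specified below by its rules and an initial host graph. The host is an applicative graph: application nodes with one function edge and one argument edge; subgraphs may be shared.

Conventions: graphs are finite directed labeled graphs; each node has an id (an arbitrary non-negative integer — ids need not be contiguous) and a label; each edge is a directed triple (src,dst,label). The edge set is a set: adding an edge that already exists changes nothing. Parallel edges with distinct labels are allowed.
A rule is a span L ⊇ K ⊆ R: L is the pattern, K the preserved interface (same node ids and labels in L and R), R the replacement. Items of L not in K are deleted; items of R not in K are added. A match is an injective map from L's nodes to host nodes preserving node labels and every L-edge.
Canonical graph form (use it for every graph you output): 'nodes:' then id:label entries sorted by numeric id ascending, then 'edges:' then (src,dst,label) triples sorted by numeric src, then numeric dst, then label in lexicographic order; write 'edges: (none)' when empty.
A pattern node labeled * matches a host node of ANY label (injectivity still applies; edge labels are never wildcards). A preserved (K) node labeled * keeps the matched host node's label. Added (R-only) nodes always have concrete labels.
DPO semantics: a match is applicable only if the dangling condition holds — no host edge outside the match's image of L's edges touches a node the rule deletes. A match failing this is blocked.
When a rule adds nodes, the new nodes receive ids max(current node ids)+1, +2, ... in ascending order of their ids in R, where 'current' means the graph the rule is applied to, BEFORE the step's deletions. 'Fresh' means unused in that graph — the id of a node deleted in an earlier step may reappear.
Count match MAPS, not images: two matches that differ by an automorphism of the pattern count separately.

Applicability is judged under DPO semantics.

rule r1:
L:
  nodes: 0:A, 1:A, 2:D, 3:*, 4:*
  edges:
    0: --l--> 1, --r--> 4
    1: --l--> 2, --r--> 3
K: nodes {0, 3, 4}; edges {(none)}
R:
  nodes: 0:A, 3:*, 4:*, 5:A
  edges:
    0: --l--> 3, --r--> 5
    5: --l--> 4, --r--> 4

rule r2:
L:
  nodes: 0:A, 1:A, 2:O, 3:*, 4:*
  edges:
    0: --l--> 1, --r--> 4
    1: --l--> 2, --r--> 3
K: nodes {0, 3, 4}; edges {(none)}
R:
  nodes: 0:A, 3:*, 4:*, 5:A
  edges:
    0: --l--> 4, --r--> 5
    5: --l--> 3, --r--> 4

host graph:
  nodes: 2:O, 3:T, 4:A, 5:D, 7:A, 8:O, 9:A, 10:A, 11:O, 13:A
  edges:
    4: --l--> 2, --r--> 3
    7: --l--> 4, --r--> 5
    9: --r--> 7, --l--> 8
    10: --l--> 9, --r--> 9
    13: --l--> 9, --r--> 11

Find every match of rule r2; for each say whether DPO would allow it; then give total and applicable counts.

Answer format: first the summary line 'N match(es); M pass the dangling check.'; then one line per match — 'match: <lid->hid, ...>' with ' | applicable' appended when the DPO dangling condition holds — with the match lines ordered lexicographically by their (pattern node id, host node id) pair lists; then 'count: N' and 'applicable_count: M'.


2 match(es); 1 pass the dangling check.
match: 0->7, 1->4, 2->2, 3->3, 4->5 | applicable
match: 0->13, 1->9, 2->8, 3->7, 4->11
count: 2
applicable_count: 1


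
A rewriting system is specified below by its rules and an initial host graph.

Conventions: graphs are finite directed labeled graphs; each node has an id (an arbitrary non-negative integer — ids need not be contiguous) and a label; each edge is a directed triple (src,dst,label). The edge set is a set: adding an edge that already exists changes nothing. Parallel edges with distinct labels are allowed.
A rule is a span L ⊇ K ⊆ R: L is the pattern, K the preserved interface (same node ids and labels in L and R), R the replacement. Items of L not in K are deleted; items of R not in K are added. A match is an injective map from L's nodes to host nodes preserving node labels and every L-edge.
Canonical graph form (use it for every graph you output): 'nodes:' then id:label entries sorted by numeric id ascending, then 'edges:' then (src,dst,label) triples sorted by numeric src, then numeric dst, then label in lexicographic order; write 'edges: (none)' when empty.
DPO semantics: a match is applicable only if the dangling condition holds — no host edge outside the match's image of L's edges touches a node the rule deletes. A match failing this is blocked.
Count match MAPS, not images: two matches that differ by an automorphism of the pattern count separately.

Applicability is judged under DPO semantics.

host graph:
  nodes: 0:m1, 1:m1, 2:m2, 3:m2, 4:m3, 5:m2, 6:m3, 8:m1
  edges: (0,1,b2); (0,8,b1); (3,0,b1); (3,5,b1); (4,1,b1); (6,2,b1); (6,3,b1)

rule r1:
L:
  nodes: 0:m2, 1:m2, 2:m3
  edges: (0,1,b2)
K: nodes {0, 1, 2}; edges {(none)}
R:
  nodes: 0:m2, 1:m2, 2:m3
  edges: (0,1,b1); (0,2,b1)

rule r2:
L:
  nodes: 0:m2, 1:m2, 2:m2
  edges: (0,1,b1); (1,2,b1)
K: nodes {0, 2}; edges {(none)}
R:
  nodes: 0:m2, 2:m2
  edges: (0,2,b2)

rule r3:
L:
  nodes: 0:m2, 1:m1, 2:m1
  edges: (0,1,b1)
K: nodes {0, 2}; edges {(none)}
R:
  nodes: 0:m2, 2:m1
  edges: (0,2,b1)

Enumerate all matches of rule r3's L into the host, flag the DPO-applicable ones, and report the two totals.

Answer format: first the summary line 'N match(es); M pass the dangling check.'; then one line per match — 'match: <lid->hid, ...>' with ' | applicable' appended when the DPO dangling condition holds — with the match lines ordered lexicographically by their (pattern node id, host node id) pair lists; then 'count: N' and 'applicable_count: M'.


2 match(es); 0 pass the dangling check.
match: 0->3, 1->0, 2->1
match: 0->3, 1->0, 2->8
count: 2
applicable_count: 0


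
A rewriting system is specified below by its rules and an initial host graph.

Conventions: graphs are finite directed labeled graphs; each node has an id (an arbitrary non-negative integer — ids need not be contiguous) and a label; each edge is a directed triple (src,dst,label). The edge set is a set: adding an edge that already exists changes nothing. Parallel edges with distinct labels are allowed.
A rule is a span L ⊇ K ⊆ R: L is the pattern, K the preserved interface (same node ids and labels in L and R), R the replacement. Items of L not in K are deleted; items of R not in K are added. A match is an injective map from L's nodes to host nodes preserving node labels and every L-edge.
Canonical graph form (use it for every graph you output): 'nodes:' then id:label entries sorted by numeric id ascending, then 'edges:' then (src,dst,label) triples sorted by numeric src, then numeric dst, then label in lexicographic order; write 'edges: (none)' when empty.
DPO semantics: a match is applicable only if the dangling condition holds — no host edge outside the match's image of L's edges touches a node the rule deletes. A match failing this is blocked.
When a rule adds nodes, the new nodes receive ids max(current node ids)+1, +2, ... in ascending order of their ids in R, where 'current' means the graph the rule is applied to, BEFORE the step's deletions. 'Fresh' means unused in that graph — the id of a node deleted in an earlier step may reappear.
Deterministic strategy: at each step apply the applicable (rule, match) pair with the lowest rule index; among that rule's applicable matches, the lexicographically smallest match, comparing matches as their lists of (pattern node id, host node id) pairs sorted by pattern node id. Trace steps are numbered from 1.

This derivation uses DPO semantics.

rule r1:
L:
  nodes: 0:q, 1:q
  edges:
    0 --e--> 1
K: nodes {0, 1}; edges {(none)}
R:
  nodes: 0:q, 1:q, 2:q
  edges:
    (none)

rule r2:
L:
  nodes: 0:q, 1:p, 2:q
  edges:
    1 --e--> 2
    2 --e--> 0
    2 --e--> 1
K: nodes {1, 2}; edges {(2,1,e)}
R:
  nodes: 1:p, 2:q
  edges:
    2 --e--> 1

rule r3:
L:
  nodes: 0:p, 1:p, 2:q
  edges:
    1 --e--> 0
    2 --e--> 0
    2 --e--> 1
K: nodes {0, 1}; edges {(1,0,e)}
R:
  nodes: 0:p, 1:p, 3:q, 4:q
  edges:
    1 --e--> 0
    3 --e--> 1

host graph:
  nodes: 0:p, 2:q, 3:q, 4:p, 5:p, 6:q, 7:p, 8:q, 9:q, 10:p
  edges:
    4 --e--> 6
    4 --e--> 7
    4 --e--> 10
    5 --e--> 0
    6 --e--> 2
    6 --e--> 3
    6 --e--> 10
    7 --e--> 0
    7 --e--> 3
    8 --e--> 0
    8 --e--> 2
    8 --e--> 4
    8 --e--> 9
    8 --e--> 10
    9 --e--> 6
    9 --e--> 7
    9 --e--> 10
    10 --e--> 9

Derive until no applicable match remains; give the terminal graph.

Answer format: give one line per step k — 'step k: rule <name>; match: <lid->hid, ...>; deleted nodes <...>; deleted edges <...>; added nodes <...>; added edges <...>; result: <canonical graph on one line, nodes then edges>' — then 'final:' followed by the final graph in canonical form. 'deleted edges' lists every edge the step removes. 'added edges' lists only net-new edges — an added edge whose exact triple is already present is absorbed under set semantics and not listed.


step 1: rule r1; match: 0->6, 1->2; deleted nodes (none); deleted edges (6,2,e); added nodes 11; added edges (none); result: nodes: 0:p, 2:q, 3:q, 4:p, 5:p, 6:q, 7:p, 8:q, 9:q, 10:p, 11:q edges: (4,6,e); (4,7,e); (4,10,e); (5,0,e); (6,3,e); (6,10,e); (7,0,e); (7,3,e); (8,0,e); (8,2,e); (8,4,e); (8,9,e); (8,10,e); (9,6,e); (9,7,e); (9,10,e); (10,9,e)
step 2: rule r1; match: 0->6, 1->3; deleted nodes (none); deleted edges (6,3,e); added nodes 12; added edges (none); result: nodes: 0:p, 2:q, 3:q, 4:p, 5:p, 6:q, 7:p, 8:q, 9:q, 10:p, 11:q, 12:q edges: (4,6,e); (4,7,e); (4,10,e); (5,0,e); (6,10,e); (7,0,e); (7,3,e); (8,0,e); (8,2,e); (8,4,e); (8,9,e); (8,10,e); (9,6,e); (9,7,e); (9,10,e); (10,9,e)
step 3: rule r1; match: 0->8, 1->2; deleted nodes (none); deleted edges (8,2,e); added nodes 13; added edges (none); result: nodes: 0:p, 2:q, 3:q, 4:p, 5:p, 6:q, 7:p, 8:q, 9:q, 10:p, 11:q, 12:q, 13:q edges: (4,6,e); (4,7,e); (4,10,e); (5,0,e); (6,10,e); (7,0,e); (7,3,e); (8,0,e); (8,4,e); (8,9,e); (8,10,e); (9,6,e); (9,7,e); (9,10,e); (10,9,e)
step 4: rule r1; match: 0->8, 1->9; deleted nodes (none); deleted edges (8,9,e); added nodes 14; added edges (none); result: nodes: 0:p, 2:q, 3:q, 4:p, 5:p, 6:q, 7:p, 8:q, 9:q, 10:p, 11:q, 12:q, 13:q, 14:q edges: (4,6,e); (4,7,e); (4,10,e); (5,0,e); (6,10,e); (7,0,e); (7,3,e); (8,0,e); (8,4,e); (8,10,e); (9,6,e); (9,7,e); (9,10,e); (10,9,e)
step 5: rule r1; match: 0->9, 1->6; deleted nodes (none); deleted edges (9,6,e); added nodes 15; added edges (none); result: nodes: 0:p, 2:q, 3:q, 4:p, 5:p, 6:q, 7:p, 8:q, 9:q, 10:p, 11:q, 12:q, 13:q, 14:q, 15:q edges: (4,6,e); (4,7,e); (4,10,e); (5,0,e); (6,10,e); (7,0,e); (7,3,e); (8,0,e); (8,4,e); (8,10,e); (9,7,e); (9,10,e); (10,9,e)
final:
nodes: 0:p, 2:q, 3:q, 4:p, 5:p, 6:q, 7:p, 8:q, 9:q, 10:p, 11:q, 12:q, 13:q, 14:q, 15:q
edges: (4,6,e); (4,7,e); (4,10,e); (5,0,e); (6,10,e); (7,0,e); (7,3,e); (8,0,e); (8,4,e); (8,10,e); (9,7,e); (9,10,e); (10,9,e)


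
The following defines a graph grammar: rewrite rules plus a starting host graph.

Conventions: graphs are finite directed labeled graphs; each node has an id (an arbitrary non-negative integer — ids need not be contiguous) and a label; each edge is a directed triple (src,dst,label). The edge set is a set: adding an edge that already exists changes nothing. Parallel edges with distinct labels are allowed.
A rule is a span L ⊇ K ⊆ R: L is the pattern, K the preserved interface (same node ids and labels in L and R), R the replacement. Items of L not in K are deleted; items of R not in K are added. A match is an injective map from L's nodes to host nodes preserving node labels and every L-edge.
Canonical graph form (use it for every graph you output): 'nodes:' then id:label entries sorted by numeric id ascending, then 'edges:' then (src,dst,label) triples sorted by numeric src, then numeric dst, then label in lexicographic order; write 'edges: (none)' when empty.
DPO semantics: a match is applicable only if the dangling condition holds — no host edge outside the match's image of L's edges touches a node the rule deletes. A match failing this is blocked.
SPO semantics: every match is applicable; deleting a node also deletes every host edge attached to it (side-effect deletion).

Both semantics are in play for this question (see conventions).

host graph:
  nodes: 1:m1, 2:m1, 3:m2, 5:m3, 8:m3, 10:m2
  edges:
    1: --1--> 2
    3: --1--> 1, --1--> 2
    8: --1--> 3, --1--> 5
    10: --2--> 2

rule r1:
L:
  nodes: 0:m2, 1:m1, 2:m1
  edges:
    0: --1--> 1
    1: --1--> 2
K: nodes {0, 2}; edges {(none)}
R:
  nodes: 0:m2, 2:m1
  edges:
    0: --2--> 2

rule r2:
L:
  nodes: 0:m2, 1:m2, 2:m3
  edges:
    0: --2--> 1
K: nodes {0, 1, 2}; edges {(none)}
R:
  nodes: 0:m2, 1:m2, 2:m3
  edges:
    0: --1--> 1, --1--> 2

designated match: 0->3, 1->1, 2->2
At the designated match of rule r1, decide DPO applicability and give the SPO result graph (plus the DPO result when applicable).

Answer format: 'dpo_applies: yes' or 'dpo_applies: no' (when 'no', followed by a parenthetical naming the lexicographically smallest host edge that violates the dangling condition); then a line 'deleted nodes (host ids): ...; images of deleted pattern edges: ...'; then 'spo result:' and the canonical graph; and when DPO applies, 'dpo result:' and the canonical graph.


dpo_applies: yes
deleted nodes (host ids): 1; images of deleted pattern edges: (1,2,1); (3,1,1)
spo result:
nodes: 2:m1, 3:m2, 5:m3, 8:m3, 10:m2
edges: (3,2,1); (3,2,2); (8,3,1); (8,5,1); (10,2,2)
dpo result:
nodes: 2:m1, 3:m2, 5:m3, 8:m3, 10:m2
edges: (3,2,1); (3,2,2); (8,3,1); (8,5,1); (10,2,2)


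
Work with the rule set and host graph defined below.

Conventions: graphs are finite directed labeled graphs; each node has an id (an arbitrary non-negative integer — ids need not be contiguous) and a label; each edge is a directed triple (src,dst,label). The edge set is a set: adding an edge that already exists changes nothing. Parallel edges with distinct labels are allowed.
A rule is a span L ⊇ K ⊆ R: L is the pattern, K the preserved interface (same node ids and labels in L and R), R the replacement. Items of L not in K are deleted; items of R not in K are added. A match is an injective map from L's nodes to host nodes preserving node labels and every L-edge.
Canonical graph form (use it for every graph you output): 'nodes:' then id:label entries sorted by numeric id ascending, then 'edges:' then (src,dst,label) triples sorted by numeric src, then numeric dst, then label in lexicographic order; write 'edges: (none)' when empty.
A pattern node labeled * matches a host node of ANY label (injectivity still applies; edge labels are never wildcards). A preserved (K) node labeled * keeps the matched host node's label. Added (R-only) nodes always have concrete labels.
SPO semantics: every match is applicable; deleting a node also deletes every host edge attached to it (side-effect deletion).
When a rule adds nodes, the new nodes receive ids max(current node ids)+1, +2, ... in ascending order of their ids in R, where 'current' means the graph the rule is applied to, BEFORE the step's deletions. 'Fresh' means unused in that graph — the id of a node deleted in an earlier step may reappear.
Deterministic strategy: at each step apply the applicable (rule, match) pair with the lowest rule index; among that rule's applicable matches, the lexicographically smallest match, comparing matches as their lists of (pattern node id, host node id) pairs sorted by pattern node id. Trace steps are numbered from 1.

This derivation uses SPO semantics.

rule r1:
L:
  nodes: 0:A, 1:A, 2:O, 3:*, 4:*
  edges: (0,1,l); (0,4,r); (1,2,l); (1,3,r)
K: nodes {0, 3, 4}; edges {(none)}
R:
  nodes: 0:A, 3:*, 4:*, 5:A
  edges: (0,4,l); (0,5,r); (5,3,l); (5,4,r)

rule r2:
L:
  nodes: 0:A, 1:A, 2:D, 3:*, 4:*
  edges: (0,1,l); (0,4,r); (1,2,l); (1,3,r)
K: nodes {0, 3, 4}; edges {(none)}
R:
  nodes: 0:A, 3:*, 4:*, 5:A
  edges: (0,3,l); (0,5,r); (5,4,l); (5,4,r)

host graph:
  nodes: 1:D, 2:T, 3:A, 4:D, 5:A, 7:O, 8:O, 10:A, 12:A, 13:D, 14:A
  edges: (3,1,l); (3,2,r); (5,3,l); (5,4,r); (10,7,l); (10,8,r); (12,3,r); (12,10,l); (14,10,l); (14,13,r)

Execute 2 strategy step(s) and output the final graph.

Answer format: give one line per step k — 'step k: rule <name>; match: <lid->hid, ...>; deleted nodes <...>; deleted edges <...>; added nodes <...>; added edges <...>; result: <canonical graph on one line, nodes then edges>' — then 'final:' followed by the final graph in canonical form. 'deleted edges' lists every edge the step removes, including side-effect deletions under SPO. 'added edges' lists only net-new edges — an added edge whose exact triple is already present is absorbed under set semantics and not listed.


step 1: rule r1; match: 0->12, 1->10, 2->7, 3->8, 4->3; deleted nodes 7, 10; deleted edges (10,7,l); (10,8,r); (12,3,r); (12,10,l); (14,10,l); added nodes 15; added edges (12,3,l); (12,15,r); (15,3,r); (15,8,l); result: nodes: 1:D, 2:T, 3:A, 4:D, 5:A, 8:O, 12:A, 13:D, 14:A, 15:A edges: (3,1,l); (3,2,r); (5,3,l); (5,4,r); (12,3,l); (12,15,r); (14,13,r); (15,3,r); (15,8,l)
step 2: rule r2; match: 0->5, 1->3, 2->1, 3->2, 4->4; deleted nodes 1, 3; deleted edges (3,1,l); (3,2,r); (5,3,l); (5,4,r); (12,3,l); (15,3,r); added nodes 16; added edges (5,2,l); (5,16,r); (16,4,l); (16,4,r); result: nodes: 2:T, 4:D, 5:A, 8:O, 12:A, 13:D, 14:A, 15:A, 16:A edges: (5,2,l); (5,16,r); (12,15,r); (14,13,r); (15,8,l); (16,4,l); (16,4,r)
final:
nodes: 2:T, 4:D, 5:A, 8:O, 12:A, 13:D, 14:A, 15:A, 16:A
edges: (5,2,l); (5,16,r); (12,15,r); (14,13,r); (15,8,l); (16,4,l); (16,4,r)
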